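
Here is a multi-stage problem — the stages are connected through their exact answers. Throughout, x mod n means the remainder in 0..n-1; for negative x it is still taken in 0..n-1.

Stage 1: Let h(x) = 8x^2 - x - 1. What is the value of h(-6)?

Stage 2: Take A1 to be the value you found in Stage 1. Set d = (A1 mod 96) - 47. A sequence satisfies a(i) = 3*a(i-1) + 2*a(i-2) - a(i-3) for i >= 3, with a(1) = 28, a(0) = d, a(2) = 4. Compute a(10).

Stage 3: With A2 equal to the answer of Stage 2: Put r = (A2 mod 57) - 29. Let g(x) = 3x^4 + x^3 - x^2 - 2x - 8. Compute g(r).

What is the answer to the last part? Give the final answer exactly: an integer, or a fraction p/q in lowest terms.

383773

Stage 1: 8*(-6)^2 - 1*(-6)^1 - 1 = (288) + (6) + (-1) = 293; answer 293
Stage 2: A1 = 293; d = -42; a(3) = 3*(4) + 2*(28) - 1*(-42) = 110; iterating: a(3)=110, a(4)=310, a(5)=1146, a(6)=3948, a(7)=13826, a(8)=48228, a(9)=168388, a(10)=587794; answer 587794
Stage 3: A2 = 587794; r = -19; 3*(-19)^4 + 1*(-19)^3 - 1*(-19)^2 - 2*(-19)^1 - 8 = (390963) + (-6859) + (-361) + (38) + (-8) = 383773; answer 383773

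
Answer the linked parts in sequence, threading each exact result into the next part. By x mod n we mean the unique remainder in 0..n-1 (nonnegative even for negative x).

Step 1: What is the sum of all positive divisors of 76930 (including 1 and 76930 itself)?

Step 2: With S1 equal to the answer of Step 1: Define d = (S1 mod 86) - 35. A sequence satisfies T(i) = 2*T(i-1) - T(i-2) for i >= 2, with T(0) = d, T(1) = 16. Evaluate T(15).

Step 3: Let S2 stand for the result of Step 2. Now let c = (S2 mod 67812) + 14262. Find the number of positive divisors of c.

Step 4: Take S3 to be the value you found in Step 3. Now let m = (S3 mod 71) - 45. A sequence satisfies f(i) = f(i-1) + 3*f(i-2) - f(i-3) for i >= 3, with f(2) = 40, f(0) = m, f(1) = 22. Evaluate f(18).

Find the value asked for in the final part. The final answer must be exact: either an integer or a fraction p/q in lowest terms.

14042200

Step 1: 76930 = 2 * 5 * 7^2 * 157; sigma = (1 + 2) * (1 + 5) * (1 + 7 + 49) * (1 + 157) = 3 * 6 * 57 * 158 = 162108; answer 162108
Step 2: S1 = 162108; d = 49; T(2) = 2*(16) - 1*(49) = -17; iterating: T(2)=-17, T(3)=-50, T(4)=-83, T(5)=-116, T(6)=-149, T(7)=-182, T(8)=-215, T(9)=-248, T(10)=-281, T(11)=-314, T(12)=-347, T(13)=-380, T(14)=-413, T(15)=-446; answer -446
Step 3: S2 = -446; c = 81628; 81628 = 2^2 * 20407; number of divisors = (2+1) * (1+1) = 6; answer 6
Step 4: S3 = 6; m = -39; f(3) = 1*(40) + 3*(22) - 1*(-39) = 145; iterating: f(3)=145, f(4)=243, f(5)=638, f(6)=1222, f(7)=2893, f(8)=5921, f(9)=13378, f(10)=28248, f(11)=62461, f(12)=133827, f(13)=292962, f(14)=631982, f(15)=1377041, f(16)=2980025, f(17)=6479166, f(18)=14042200; answer 14042200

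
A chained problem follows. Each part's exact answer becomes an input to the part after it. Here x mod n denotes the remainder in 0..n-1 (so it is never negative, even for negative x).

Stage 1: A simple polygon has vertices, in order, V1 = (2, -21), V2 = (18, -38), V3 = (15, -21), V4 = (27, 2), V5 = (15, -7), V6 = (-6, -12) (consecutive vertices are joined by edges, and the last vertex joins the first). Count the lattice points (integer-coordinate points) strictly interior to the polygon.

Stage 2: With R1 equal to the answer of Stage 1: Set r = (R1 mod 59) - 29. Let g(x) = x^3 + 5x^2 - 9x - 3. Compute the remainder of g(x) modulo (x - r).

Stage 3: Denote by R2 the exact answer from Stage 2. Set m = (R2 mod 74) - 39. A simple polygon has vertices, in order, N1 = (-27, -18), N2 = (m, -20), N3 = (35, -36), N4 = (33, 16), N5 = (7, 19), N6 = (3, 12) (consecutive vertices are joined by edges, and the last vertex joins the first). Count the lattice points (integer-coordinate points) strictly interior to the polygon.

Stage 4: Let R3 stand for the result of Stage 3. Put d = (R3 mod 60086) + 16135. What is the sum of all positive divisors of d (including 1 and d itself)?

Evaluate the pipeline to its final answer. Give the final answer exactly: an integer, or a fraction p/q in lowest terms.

41496

Stage 1: cross terms: (2*-38 - 18*-21)=302, (18*-21 - 15*-38)=192, (15*2 - 27*-21)=597, (27*-7 - 15*2)=-219, (15*-12 - -6*-7)=-222, (-6*-21 - 2*-12)=150; twice the area = |800| = 800; area = 400; boundary points = 1 + 1 + 1 + 3 + 1 + 1 = 8; strictly interior points = area - boundary/2 + 1 = 397; answer 397
Stage 2: R1 = 397; r = 14; remainder = value at the root: 1*(14)^3 + 5*(14)^2 - 9*(14)^1 - 3 = (2744) + (980) + (-126) + (-3) = 3595; answer 3595
Stage 3: R2 = 3595; m = 4; cross terms: (-27*-20 - 4*-18)=612, (4*-36 - 35*-20)=556, (35*16 - 33*-36)=1748, (33*19 - 7*16)=515, (7*12 - 3*19)=27, (3*-18 - -27*12)=270; twice the area = |3728| = 3728; area = 1864; boundary points = 1 + 1 + 2 + 1 + 1 + 30 = 36; strictly interior points = area - boundary/2 + 1 = 1847; answer 1847
Stage 4: R3 = 1847; d = 17982; 17982 = 2 * 3^5 * 37; sigma = (1 + 2) * (1 + 3 + 9 + 27 + 81 + 243) * (1 + 37) = 3 * 364 * 38 = 41496; answer 41496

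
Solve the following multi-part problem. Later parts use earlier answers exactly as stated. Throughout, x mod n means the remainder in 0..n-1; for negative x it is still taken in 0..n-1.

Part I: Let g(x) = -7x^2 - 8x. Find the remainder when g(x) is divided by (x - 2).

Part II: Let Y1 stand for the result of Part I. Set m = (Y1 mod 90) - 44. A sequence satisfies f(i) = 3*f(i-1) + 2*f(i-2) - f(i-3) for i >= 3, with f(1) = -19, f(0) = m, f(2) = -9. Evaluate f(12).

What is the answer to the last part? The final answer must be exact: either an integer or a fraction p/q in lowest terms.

-4546535

Part I: remainder = value at the root: -7*(2)^2 - 8*(2)^1 = (-28) + (-16) = -44; answer -44
Part II: Y1 = -44; m = 2; f(3) = 3*(-9) + 2*(-19) - 1*(2) = -67; iterating: f(3)=-67, f(4)=-200, f(5)=-725, f(6)=-2508, f(7)=-8774, f(8)=-30613, f(9)=-106879, f(10)=-373089, f(11)=-1302412, f(12)=-4546535; answer -4546535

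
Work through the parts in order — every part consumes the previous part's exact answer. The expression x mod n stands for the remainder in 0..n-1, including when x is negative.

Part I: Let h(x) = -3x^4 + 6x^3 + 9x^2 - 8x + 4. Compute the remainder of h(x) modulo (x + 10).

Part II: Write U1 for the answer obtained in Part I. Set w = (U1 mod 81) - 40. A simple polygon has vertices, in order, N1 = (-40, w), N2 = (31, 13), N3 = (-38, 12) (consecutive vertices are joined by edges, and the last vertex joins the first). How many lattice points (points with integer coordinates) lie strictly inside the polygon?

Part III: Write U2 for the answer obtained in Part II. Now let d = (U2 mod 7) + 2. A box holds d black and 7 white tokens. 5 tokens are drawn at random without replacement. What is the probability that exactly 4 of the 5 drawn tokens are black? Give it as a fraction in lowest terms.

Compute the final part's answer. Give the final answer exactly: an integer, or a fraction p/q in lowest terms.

35/286

Part I: remainder = value at the root: -3*(-10)^4 + 6*(-10)^3 + 9*(-10)^2 - 8*(-10)^1 + 4 = (-30000) + (-6000) + (900) + (80) + (4) = -35016; answer -35016
Part II: U1 = -35016; w = 17; cross terms: (-40*13 - 31*17)=-1047, (31*12 - -38*13)=866, (-38*17 - -40*12)=-166; twice the area = |-347| = 347; area = 347/2; boundary points = 1 + 1 + 1 = 3; strictly interior points = area - boundary/2 + 1 = 173; answer 173
Part III: U2 = 173; d = 7; total draws C(14,5) = 2002; favorable C(7,4)*C(7,1) = 245; P = 35/286; answer 35/286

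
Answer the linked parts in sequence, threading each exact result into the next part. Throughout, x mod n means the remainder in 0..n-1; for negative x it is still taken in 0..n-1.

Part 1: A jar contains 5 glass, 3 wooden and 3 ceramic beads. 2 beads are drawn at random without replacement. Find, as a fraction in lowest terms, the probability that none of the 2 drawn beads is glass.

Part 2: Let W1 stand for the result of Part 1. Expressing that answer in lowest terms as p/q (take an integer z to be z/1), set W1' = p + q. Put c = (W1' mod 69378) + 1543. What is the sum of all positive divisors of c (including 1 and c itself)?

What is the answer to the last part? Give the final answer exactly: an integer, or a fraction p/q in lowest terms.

2262

Part 1: total draws C(11,2) = 55; favorable C(6,2) = 15; P = 3/11; answer 3/11
Part 2: W1 = 3/11; threaded value p + q = 14; c = 1557; 1557 = 3^2 * 173; sigma = (1 + 3 + 9) * (1 + 173) = 13 * 174 = 2262; answer 2262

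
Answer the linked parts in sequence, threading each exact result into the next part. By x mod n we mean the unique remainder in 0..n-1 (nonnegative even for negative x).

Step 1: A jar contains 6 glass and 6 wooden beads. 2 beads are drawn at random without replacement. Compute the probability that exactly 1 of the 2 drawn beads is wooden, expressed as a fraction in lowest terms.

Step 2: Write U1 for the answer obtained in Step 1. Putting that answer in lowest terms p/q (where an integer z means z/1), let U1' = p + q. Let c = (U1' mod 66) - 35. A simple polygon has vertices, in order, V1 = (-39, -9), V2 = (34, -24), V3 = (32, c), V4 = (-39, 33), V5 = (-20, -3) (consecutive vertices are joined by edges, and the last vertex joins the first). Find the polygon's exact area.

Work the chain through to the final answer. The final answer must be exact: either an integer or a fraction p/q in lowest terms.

1296

Step 1: total draws C(12,2) = 66; favorable C(6,1)*C(6,1) = 36; P = 6/11; answer 6/11
Step 2: U1 = 6/11; threaded value p + q = 17; c = -18; cross terms: (-39*-24 - 34*-9)=1242, (34*-18 - 32*-24)=156, (32*33 - -39*-18)=354, (-39*-3 - -20*33)=777, (-20*-9 - -39*-3)=63; twice the area = |2592| = 2592; area = 1296; answer 1296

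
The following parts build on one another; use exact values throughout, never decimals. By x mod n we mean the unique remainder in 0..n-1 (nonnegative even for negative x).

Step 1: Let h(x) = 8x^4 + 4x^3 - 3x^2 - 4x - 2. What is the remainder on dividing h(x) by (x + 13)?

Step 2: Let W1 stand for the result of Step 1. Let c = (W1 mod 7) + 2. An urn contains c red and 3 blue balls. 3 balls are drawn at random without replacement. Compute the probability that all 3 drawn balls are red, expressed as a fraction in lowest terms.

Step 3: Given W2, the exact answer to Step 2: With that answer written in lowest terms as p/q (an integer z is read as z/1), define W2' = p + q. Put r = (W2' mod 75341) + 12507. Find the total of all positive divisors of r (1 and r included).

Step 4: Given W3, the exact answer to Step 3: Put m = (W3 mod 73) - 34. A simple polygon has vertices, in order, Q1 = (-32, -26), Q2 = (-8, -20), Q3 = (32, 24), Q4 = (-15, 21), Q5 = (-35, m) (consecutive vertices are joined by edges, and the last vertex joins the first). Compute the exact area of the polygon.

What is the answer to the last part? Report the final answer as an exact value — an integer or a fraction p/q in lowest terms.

3387/2

Step 1: remainder = value at the root: 8*(-13)^4 + 4*(-13)^3 - 3*(-13)^2 - 4*(-13)^1 - 2 = (228488) + (-8788) + (-507) + (52) + (-2) = 219243; answer 219243
Step 2: W1 = 219243; c = 5; total draws C(8,3) = 56; favorable C(5,3) = 10; P = 5/28; answer 5/28
Step 3: W2 = 5/28; threaded value p + q = 33; r = 12540; 12540 = 2^2 * 3 * 5 * 11 * 19; sigma = (1 + 2 + 4) * (1 + 3) * (1 + 5) * (1 + 11) * (1 + 19) = 7 * 4 * 6 * 12 * 20 = 40320; answer 40320
Step 4: W3 = 40320; m = -10; cross terms: (-32*-20 - -8*-26)=432, (-8*24 - 32*-20)=448, (32*21 - -15*24)=1032, (-15*-10 - -35*21)=885, (-35*-26 - -32*-10)=590; twice the area = |3387| = 3387; area = 3387/2; answer 3387/2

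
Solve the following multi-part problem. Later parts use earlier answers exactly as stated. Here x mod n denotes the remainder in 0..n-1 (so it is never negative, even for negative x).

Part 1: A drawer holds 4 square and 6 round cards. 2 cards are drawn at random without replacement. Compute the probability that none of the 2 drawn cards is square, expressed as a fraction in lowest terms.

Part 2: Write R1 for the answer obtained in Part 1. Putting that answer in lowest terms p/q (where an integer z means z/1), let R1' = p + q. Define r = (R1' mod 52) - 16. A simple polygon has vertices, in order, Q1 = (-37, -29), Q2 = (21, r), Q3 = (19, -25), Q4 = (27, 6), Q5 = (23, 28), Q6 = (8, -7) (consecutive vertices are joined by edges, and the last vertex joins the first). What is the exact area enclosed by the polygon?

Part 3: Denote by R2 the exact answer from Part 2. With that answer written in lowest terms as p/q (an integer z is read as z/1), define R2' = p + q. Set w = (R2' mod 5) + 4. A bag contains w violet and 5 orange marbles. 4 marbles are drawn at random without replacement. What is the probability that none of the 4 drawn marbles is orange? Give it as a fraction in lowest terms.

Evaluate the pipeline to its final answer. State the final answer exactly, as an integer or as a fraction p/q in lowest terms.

Part 1: total draws C(10,2) = 45; favorable C(6,2) = 15; P = 1/3; answer 1/3
Part 2: R1 = 1/3; threaded value p + q = 4; r = -12; cross terms: (-37*-12 - 21*-29)=1053, (21*-25 - 19*-12)=-297, (19*6 - 27*-25)=789, (27*28 - 23*6)=618, (23*-7 - 8*28)=-385, (8*-29 - -37*-7)=-491; twice the area = |1287| = 1287; area = 1287/2; answer 1287/2
Part 3: R2 = 1287/2; threaded value p + q = 1289; w = 8; total draws C(13,4) = 715; favorable C(8,4) = 70; P = 14/143; answer 14/143

14/143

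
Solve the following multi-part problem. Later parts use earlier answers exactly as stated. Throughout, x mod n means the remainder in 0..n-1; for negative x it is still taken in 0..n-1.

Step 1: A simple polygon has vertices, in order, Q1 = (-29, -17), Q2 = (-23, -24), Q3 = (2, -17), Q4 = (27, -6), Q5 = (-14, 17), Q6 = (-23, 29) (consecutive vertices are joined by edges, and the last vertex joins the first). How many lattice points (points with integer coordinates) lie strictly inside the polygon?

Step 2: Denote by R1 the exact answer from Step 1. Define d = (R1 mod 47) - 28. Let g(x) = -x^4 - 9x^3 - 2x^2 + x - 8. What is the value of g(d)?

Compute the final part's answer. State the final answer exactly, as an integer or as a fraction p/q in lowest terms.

Step 1: cross terms: (-29*-24 - -23*-17)=305, (-23*-17 - 2*-24)=439, (2*-6 - 27*-17)=447, (27*17 - -14*-6)=375, (-14*29 - -23*17)=-15, (-23*-17 - -29*29)=1232; twice the area = |2783| = 2783; area = 2783/2; boundary points = 1 + 1 + 1 + 1 + 3 + 2 = 9; strictly interior points = area - boundary/2 + 1 = 1388; answer 1388
Step 2: R1 = 1388; d = -3; -1*(-3)^4 - 9*(-3)^3 - 2*(-3)^2 + 1*(-3)^1 - 8 = (-81) + (243) + (-18) + (-3) + (-8) = 133; answer 133

133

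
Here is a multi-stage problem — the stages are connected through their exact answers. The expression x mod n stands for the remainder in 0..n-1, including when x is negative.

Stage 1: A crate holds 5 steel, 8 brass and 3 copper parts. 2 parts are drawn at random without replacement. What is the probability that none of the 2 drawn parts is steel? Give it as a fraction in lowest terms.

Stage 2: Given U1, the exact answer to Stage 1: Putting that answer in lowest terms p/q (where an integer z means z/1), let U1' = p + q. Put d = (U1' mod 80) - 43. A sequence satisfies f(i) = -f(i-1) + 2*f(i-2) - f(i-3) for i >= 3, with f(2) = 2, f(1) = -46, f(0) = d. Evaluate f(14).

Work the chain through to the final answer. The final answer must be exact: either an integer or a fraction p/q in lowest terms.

301160

Stage 1: total draws C(16,2) = 120; favorable C(11,2) = 55; P = 11/24; answer 11/24
Stage 2: U1 = 11/24; threaded value p + q = 35; d = -8; f(3) = -1*(2) + 2*(-46) - 1*(-8) = -86; iterating: f(3)=-86, f(4)=136, f(5)=-310, f(6)=668, f(7)=-1424, f(8)=3070, f(9)=-6586, f(10)=14150, f(11)=-30392, f(12)=65278, f(13)=-140212, f(14)=301160; answer 301160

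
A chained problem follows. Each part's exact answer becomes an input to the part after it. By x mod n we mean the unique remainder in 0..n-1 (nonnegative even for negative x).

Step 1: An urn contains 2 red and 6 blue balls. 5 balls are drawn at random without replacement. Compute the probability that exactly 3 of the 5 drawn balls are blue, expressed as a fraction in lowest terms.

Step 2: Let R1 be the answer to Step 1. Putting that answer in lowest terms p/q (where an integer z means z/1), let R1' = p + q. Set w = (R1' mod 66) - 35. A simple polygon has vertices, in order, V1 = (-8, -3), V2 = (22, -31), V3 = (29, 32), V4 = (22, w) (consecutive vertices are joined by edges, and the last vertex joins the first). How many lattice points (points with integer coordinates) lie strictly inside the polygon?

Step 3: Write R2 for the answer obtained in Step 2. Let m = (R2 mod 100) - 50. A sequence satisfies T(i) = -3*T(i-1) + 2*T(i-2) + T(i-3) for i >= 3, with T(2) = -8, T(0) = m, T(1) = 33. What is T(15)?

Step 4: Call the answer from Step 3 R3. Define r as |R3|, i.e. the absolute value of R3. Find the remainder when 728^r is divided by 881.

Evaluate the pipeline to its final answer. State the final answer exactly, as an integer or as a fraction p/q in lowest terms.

Step 1: total draws C(8,5) = 56; favorable C(6,3)*C(2,2) = 20; P = 5/14; answer 5/14
Step 2: R1 = 5/14; threaded value p + q = 19; w = -16; cross terms: (-8*-31 - 22*-3)=314, (22*32 - 29*-31)=1603, (29*-16 - 22*32)=-1168, (22*-3 - -8*-16)=-194; twice the area = |555| = 555; area = 555/2; boundary points = 2 + 7 + 1 + 1 = 11; strictly interior points = area - boundary/2 + 1 = 273; answer 273
Step 3: R2 = 273; m = 23; T(3) = -3*(-8) + 2*(33) + 1*(23) = 113; iterating: T(3)=113, T(4)=-322, T(5)=1184, T(6)=-4083, T(7)=14295, T(8)=-49867, T(9)=174108, T(10)=-607763, T(11)=2121638, T(12)=-7406332, T(13)=25854509, T(14)=-90254553, T(15)=315066345; answer 315066345
Step 4: R3 = 315066345; r = 315066345; squarings mod 881: 728^1=728, 728^2=503, 728^4=162, 728^8=695, 728^16=237, 728^32=666, 728^64=413, 728^128=536, 728^256=90, 728^512=171, 728^1024=168, 728^2048=32, 728^4096=143, 728^8192=186, 728^16384=237, 728^32768=666, 728^65536=413, 728^131072=536, 728^262144=90, 728^524288=171, 728^1048576=168, 728^2097152=32, 728^4194304=143, 728^8388608=186, 728^16777216=237, 728^33554432=666, 728^67108864=413, 728^134217728=536, 728^268435456=90; 728^315066345 = 728^1 * 728^8 * 728^32 * 728^64 * 728^128 * 728^256 * 728^512 * 728^1024 * 728^32768 * 728^65536 * 728^131072 * 728^262144 * 728^4194304 * 728^8388608 * 728^33554432 * 728^268435456 = 583 (mod 881); answer 583

583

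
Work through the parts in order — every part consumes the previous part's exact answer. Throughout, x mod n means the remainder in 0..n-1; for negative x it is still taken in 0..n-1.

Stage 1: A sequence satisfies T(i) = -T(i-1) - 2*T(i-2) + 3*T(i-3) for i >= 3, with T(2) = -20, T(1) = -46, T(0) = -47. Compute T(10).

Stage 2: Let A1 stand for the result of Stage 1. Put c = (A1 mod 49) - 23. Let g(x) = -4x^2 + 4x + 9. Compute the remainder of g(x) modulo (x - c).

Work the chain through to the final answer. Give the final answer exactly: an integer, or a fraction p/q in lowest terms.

-15

Stage 1: T(3) = -1*(-20) - 2*(-46) + 3*(-47) = -29; iterating: T(3)=-29, T(4)=-69, T(5)=67, T(6)=-16, T(7)=-325, T(8)=558, T(9)=44, T(10)=-2135; answer -2135
Stage 2: A1 = -2135; c = -2; remainder = value at the root: -4*(-2)^2 + 4*(-2)^1 + 9 = (-16) + (-8) + (9) = -15; answer -15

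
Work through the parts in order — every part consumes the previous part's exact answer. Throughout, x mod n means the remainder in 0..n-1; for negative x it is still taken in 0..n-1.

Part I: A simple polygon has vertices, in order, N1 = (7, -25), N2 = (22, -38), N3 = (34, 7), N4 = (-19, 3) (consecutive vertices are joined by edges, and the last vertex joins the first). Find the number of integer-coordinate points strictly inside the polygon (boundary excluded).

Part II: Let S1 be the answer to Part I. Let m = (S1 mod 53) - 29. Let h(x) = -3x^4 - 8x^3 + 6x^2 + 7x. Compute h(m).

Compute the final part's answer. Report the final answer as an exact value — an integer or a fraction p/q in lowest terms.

-75084

Part I: cross terms: (7*-38 - 22*-25)=284, (22*7 - 34*-38)=1446, (34*3 - -19*7)=235, (-19*-25 - 7*3)=454; twice the area = |2419| = 2419; area = 2419/2; boundary points = 1 + 3 + 1 + 2 = 7; strictly interior points = area - boundary/2 + 1 = 1207; answer 1207
Part II: S1 = 1207; m = 12; -3*(12)^4 - 8*(12)^3 + 6*(12)^2 + 7*(12)^1 = (-62208) + (-13824) + (864) + (84) = -75084; answer -75084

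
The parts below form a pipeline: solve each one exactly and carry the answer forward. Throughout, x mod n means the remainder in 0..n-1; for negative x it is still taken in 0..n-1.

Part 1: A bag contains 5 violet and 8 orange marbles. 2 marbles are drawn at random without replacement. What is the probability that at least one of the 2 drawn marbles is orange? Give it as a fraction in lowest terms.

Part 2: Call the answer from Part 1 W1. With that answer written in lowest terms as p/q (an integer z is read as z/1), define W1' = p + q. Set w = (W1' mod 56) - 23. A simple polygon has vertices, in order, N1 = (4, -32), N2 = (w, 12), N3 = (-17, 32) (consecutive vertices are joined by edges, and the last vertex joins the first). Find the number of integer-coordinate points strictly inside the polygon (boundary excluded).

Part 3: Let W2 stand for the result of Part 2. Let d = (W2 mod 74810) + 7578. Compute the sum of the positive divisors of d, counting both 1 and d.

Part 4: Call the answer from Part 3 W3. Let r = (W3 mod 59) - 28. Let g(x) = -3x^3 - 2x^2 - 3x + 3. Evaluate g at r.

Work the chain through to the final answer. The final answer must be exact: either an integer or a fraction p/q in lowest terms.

7885

Part 1: total draws C(13,2) = 78; complement C(5,2) = 10; favorable 78 - 10 = 68; P = 34/39; answer 34/39
Part 2: W1 = 34/39; threaded value p + q = 73; w = -6; cross terms: (4*12 - -6*-32)=-144, (-6*32 - -17*12)=12, (-17*-32 - 4*32)=416; twice the area = |284| = 284; area = 142; boundary points = 2 + 1 + 1 = 4; strictly interior points = area - boundary/2 + 1 = 141; answer 141
Part 3: W2 = 141; d = 7719; 7719 = 3 * 31 * 83; sigma = (1 + 3) * (1 + 31) * (1 + 83) = 4 * 32 * 84 = 10752; answer 10752
Part 4: W3 = 10752; r = -14; -3*(-14)^3 - 2*(-14)^2 - 3*(-14)^1 + 3 = (8232) + (-392) + (42) + (3) = 7885; answer 7885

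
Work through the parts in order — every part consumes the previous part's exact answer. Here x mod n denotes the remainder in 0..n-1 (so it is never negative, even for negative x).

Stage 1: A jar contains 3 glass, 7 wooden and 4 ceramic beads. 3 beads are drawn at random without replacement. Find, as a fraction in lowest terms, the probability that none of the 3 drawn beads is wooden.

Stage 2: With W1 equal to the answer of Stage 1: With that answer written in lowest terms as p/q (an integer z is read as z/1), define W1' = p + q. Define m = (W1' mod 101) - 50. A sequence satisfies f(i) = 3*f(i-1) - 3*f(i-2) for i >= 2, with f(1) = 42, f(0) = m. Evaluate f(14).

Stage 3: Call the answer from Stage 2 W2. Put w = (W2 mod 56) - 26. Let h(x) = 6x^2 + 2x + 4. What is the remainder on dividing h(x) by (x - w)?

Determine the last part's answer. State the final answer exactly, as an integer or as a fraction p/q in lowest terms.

Stage 1: total draws C(14,3) = 364; favorable C(7,3) = 35; P = 5/52; answer 5/52
Stage 2: W1 = 5/52; threaded value p + q = 57; m = 7; f(2) = 3*(42) - 3*(7) = 105; iterating: f(2)=105, f(3)=189, f(4)=252, f(5)=189, f(6)=-189, f(7)=-1134, f(8)=-2835, f(9)=-5103, f(10)=-6804, f(11)=-5103, f(12)=5103, f(13)=30618, f(14)=76545; answer 76545
Stage 3: W2 = 76545; w = 23; remainder = value at the root: 6*(23)^2 + 2*(23)^1 + 4 = (3174) + (46) + (4) = 3224; answer 3224

3224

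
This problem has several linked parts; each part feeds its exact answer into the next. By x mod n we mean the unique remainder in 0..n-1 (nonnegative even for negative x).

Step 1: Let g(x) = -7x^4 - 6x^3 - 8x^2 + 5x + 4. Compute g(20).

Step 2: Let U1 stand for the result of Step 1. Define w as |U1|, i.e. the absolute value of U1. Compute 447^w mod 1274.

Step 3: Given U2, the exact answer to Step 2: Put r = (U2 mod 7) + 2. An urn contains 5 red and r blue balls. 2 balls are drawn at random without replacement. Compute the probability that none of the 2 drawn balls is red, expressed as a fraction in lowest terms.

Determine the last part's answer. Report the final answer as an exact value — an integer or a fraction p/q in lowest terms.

Step 1: -7*(20)^4 - 6*(20)^3 - 8*(20)^2 + 5*(20)^1 + 4 = (-1120000) + (-48000) + (-3200) + (100) + (4) = -1171096; answer -1171096
Step 2: U1 = -1171096; w = 1171096; squarings mod 1274: 447^1=447, 447^2=1065, 447^4=365, 447^8=729, 447^16=183, 447^32=365, 447^64=729, 447^128=183, 447^256=365, 447^512=729, 447^1024=183, 447^2048=365, 447^4096=729, 447^8192=183, 447^16384=365, 447^32768=729, 447^65536=183, 447^131072=365, 447^262144=729, 447^524288=183, 447^1048576=365; 447^1171096 = 447^8 * 447^16 * 447^128 * 447^512 * 447^1024 * 447^2048 * 447^4096 * 447^16384 * 447^32768 * 447^65536 * 447^1048576 = 911 (mod 1274); answer 911
Step 3: U2 = 911; r = 3; total draws C(8,2) = 28; favorable C(3,2) = 3; P = 3/28; answer 3/28

3/28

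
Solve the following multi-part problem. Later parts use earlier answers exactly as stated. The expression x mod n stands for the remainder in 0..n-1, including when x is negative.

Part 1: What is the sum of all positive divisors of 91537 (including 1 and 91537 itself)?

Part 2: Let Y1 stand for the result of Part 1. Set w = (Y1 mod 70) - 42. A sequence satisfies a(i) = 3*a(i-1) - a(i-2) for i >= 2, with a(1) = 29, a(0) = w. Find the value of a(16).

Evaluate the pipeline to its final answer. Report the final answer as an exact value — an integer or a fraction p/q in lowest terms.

64835041

Part 1: 91537 = 239 * 383; sigma = (1 + 239) * (1 + 383) = 240 * 384 = 92160; answer 92160
Part 2: Y1 = 92160; w = -2; a(2) = 3*(29) - 1*(-2) = 89; iterating: a(2)=89, a(3)=238, a(4)=625, a(5)=1637, a(6)=4286, a(7)=11221, a(8)=29377, a(9)=76910, a(10)=201353, a(11)=527149, a(12)=1380094, a(13)=3613133, a(14)=9459305, a(15)=24764782, a(16)=64835041; answer 64835041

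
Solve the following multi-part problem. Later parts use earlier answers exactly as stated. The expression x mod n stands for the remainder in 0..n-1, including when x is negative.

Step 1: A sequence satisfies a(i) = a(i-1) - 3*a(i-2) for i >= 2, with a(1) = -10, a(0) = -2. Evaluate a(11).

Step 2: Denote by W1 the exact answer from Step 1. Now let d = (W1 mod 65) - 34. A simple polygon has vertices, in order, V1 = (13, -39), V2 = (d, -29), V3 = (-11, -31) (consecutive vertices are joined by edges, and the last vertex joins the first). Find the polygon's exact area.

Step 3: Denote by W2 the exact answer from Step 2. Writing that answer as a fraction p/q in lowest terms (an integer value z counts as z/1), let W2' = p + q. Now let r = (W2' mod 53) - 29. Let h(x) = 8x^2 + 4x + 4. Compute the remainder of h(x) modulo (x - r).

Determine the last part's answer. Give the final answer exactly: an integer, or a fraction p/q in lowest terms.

928

Step 1: a(2) = 1*(-10) - 3*(-2) = -4; iterating: a(2)=-4, a(3)=26, a(4)=38, a(5)=-40, a(6)=-154, a(7)=-34, a(8)=428, a(9)=530, a(10)=-754, a(11)=-2344; answer -2344
Step 2: W1 = -2344; d = 27; cross terms: (13*-29 - 27*-39)=676, (27*-31 - -11*-29)=-1156, (-11*-39 - 13*-31)=832; twice the area = |352| = 352; area = 176; answer 176
Step 3: W2 = 176; threaded value p + q = 177; r = -11; remainder = value at the root: 8*(-11)^2 + 4*(-11)^1 + 4 = (968) + (-44) + (4) = 928; answer 928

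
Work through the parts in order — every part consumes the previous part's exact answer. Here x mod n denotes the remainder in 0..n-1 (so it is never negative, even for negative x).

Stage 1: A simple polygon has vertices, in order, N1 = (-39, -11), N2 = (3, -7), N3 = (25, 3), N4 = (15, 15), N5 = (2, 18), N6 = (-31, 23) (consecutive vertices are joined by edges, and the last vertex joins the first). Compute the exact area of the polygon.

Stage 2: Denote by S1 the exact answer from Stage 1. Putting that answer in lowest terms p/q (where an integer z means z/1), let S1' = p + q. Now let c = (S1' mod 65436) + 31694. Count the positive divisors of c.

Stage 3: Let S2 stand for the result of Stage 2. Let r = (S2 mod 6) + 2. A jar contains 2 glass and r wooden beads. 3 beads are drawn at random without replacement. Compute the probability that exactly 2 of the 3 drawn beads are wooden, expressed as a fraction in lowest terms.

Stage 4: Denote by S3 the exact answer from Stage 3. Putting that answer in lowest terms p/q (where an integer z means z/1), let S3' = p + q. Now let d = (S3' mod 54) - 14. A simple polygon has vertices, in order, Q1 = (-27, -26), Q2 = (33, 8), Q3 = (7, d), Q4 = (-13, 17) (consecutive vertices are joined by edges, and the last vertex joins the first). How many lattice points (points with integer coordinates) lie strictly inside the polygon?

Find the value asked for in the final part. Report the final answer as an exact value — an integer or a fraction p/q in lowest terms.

Stage 1: cross terms: (-39*-7 - 3*-11)=306, (3*3 - 25*-7)=184, (25*15 - 15*3)=330, (15*18 - 2*15)=240, (2*23 - -31*18)=604, (-31*-11 - -39*23)=1238; twice the area = |2902| = 2902; area = 1451; answer 1451
Stage 2: S1 = 1451; threaded value p + q = 1452; c = 33146; 33146 = 2 * 16573; number of divisors = (1+1) * (1+1) = 4; answer 4
Stage 3: S2 = 4; r = 6; total draws C(8,3) = 56; favorable C(6,2)*C(2,1) = 30; P = 15/28; answer 15/28
Stage 4: S3 = 15/28; threaded value p + q = 43; d = 29; cross terms: (-27*8 - 33*-26)=642, (33*29 - 7*8)=901, (7*17 - -13*29)=496, (-13*-26 - -27*17)=797; twice the area = |2836| = 2836; area = 1418; boundary points = 2 + 1 + 4 + 1 = 8; strictly interior points = area - boundary/2 + 1 = 1415; answer 1415

1415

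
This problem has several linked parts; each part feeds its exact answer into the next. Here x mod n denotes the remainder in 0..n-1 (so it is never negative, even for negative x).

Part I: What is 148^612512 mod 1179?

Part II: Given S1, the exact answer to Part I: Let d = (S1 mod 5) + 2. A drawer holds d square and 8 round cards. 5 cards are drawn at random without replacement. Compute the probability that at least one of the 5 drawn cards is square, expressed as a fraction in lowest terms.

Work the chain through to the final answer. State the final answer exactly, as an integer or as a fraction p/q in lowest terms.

29/33

Part I: squarings mod 1179: 148^1=148, 148^2=682, 148^4=598, 148^8=367, 148^16=283, 148^32=1096, 148^64=994, 148^128=34, 148^256=1156, 148^512=529, 148^1024=418, 148^2048=232, 148^4096=769, 148^8192=682, 148^16384=598, 148^32768=367, 148^65536=283, 148^131072=1096, 148^262144=994, 148^524288=34; 148^612512 = 148^32 * 148^128 * 148^2048 * 148^4096 * 148^16384 * 148^65536 * 148^524288 = 691 (mod 1179); answer 691
Part II: S1 = 691; d = 3; total draws C(11,5) = 462; complement C(8,5) = 56; favorable 462 - 56 = 406; P = 29/33; answer 29/33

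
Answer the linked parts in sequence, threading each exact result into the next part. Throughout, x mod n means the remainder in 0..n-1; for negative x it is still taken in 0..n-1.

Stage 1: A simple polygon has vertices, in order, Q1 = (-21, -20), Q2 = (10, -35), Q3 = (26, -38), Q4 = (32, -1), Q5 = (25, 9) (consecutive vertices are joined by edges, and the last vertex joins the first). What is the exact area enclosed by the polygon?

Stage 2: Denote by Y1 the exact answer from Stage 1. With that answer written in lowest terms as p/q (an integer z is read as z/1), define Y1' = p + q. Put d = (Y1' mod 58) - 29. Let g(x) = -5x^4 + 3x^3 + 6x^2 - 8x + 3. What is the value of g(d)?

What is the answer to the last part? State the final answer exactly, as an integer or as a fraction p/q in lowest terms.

Stage 1: cross terms: (-21*-35 - 10*-20)=935, (10*-38 - 26*-35)=530, (26*-1 - 32*-38)=1190, (32*9 - 25*-1)=313, (25*-20 - -21*9)=-311; twice the area = |2657| = 2657; area = 2657/2; answer 2657/2
Stage 2: Y1 = 2657/2; threaded value p + q = 2659; d = 20; -5*(20)^4 + 3*(20)^3 + 6*(20)^2 - 8*(20)^1 + 3 = (-800000) + (24000) + (2400) + (-160) + (3) = -773757; answer -773757

-773757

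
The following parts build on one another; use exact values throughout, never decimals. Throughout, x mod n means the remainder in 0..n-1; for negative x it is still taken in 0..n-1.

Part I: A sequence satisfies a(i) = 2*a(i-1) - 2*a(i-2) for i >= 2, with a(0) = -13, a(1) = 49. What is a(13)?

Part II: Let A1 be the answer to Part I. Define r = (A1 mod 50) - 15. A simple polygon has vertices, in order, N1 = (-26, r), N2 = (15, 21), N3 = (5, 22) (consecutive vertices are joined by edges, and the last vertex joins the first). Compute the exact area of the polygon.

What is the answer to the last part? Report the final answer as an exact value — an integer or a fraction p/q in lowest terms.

Part I: a(2) = 2*(49) - 2*(-13) = 124; iterating: a(2)=124, a(3)=150, a(4)=52, a(5)=-196, a(6)=-496, a(7)=-600, a(8)=-208, a(9)=784, a(10)=1984, a(11)=2400, a(12)=832, a(13)=-3136; answer -3136
Part II: A1 = -3136; r = -1; cross terms: (-26*21 - 15*-1)=-531, (15*22 - 5*21)=225, (5*-1 - -26*22)=567; twice the area = |261| = 261; area = 261/2; answer 261/2

261/2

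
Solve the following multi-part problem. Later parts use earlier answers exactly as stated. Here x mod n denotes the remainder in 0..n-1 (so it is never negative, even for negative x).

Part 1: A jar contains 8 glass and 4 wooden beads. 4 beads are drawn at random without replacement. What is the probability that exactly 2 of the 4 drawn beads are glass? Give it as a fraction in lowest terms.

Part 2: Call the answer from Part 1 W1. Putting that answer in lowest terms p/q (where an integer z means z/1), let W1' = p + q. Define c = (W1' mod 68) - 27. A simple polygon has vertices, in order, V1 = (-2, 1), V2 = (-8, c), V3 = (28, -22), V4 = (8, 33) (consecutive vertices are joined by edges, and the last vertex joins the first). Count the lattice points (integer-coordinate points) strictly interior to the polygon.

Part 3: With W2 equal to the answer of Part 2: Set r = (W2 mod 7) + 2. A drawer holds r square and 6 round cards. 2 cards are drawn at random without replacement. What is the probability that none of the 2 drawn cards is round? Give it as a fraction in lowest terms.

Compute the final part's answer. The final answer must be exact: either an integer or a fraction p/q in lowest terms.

1/12

Part 1: total draws C(12,4) = 495; favorable C(8,2)*C(4,2) = 168; P = 56/165; answer 56/165
Part 2: W1 = 56/165; threaded value p + q = 221; c = -10; cross terms: (-2*-10 - -8*1)=28, (-8*-22 - 28*-10)=456, (28*33 - 8*-22)=1100, (8*1 - -2*33)=74; twice the area = |1658| = 1658; area = 829; boundary points = 1 + 12 + 5 + 2 = 20; strictly interior points = area - boundary/2 + 1 = 820; answer 820
Part 3: W2 = 820; r = 3; total draws C(9,2) = 36; favorable C(3,2) = 3; P = 1/12; answer 1/12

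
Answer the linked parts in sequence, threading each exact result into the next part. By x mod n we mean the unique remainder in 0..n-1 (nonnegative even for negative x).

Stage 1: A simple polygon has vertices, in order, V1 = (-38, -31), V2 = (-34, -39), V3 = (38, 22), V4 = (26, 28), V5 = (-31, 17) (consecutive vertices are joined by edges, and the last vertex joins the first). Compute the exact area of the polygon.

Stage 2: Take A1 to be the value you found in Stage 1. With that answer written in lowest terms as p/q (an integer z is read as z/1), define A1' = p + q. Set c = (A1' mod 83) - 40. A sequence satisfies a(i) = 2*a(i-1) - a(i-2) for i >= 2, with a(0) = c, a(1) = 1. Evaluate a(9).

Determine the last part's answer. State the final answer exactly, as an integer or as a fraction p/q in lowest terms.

265

Stage 1: cross terms: (-38*-39 - -34*-31)=428, (-34*22 - 38*-39)=734, (38*28 - 26*22)=492, (26*17 - -31*28)=1310, (-31*-31 - -38*17)=1607; twice the area = |4571| = 4571; area = 4571/2; answer 4571/2
Stage 2: A1 = 4571/2; threaded value p + q = 4573; c = -32; a(2) = 2*(1) - 1*(-32) = 34; iterating: a(2)=34, a(3)=67, a(4)=100, a(5)=133, a(6)=166, a(7)=199, a(8)=232, a(9)=265; answer 265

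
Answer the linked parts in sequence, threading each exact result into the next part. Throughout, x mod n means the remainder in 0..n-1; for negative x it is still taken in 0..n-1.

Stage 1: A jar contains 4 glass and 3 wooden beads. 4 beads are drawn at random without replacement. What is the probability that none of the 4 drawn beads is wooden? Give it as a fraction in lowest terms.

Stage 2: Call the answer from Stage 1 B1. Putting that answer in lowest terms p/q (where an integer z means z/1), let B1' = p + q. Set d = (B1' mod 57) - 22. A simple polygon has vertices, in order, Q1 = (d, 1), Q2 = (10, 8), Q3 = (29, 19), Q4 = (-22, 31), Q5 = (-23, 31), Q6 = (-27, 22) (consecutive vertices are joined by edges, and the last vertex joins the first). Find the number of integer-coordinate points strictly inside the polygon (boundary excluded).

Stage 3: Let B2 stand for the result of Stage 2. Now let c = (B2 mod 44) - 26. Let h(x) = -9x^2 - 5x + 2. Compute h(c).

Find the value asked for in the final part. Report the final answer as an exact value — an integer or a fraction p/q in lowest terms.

Stage 1: total draws C(7,4) = 35; favorable C(4,4) = 1; P = 1/35; answer 1/35
Stage 2: B1 = 1/35; threaded value p + q = 36; d = 14; cross terms: (14*8 - 10*1)=102, (10*19 - 29*8)=-42, (29*31 - -22*19)=1317, (-22*31 - -23*31)=31, (-23*22 - -27*31)=331, (-27*1 - 14*22)=-335; twice the area = |1404| = 1404; area = 702; boundary points = 1 + 1 + 3 + 1 + 1 + 1 = 8; strictly interior points = area - boundary/2 + 1 = 699; answer 699
Stage 3: B2 = 699; c = 13; -9*(13)^2 - 5*(13)^1 + 2 = (-1521) + (-65) + (2) = -1584; answer -1584

-1584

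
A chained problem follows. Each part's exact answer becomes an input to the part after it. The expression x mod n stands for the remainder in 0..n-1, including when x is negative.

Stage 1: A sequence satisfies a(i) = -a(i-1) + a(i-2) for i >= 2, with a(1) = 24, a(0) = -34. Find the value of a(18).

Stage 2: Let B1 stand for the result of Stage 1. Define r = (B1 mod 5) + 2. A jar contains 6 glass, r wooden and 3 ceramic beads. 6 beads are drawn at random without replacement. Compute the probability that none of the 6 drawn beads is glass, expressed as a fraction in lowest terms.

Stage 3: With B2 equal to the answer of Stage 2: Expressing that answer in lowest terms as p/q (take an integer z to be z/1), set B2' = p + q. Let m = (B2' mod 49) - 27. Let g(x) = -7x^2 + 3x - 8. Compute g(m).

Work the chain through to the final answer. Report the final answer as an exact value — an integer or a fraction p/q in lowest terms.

Stage 1: a(2) = -1*(24) + 1*(-34) = -58; iterating: a(2)=-58, a(3)=82, a(4)=-140, a(5)=222, a(6)=-362, a(7)=584, a(8)=-946, a(9)=1530, a(10)=-2476, a(11)=4006, a(12)=-6482, a(13)=10488, a(14)=-16970, a(15)=27458, a(16)=-44428, a(17)=71886, a(18)=-116314; answer -116314
Stage 2: B1 = -116314; r = 3; total draws C(12,6) = 924; favorable C(6,6) = 1; P = 1/924; answer 1/924
Stage 3: B2 = 1/924; threaded value p + q = 925; m = 16; -7*(16)^2 + 3*(16)^1 - 8 = (-1792) + (48) + (-8) = -1752; answer -1752

-1752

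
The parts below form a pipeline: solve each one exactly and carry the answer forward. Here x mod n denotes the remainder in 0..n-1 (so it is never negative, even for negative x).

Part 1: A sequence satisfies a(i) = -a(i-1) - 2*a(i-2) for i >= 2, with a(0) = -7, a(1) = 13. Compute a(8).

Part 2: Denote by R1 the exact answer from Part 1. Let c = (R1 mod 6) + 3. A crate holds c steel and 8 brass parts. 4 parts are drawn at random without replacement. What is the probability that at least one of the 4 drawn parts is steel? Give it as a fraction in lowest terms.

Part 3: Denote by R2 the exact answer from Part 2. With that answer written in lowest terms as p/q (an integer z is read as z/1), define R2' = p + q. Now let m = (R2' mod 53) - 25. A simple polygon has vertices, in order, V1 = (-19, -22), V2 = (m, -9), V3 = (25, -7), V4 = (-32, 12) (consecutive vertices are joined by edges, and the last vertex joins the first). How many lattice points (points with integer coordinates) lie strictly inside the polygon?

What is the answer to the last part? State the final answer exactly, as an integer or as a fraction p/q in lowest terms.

887

Part 1: a(2) = -1*(13) - 2*(-7) = 1; iterating: a(2)=1, a(3)=-27, a(4)=25, a(5)=29, a(6)=-79, a(7)=21, a(8)=137; answer 137
Part 2: R1 = 137; c = 8; total draws C(16,4) = 1820; complement C(8,4) = 70; favorable 1820 - 70 = 1750; P = 25/26; answer 25/26
Part 3: R2 = 25/26; threaded value p + q = 51; m = 26; cross terms: (-19*-9 - 26*-22)=743, (26*-7 - 25*-9)=43, (25*12 - -32*-7)=76, (-32*-22 - -19*12)=932; twice the area = |1794| = 1794; area = 897; boundary points = 1 + 1 + 19 + 1 = 22; strictly interior points = area - boundary/2 + 1 = 887; answer 887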